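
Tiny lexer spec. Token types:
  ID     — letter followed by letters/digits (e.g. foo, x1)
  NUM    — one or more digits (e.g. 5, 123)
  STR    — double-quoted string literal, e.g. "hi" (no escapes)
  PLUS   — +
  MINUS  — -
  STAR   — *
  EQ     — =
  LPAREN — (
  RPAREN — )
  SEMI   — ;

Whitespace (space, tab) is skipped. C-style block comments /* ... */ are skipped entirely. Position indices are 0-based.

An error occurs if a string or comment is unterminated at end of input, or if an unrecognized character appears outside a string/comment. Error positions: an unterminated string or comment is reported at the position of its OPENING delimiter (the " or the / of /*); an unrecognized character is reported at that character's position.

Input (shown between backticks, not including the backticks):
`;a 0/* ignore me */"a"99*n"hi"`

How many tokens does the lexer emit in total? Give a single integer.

pos=0: emit SEMI ';'
pos=1: emit ID 'a' (now at pos=2)
pos=3: emit NUM '0' (now at pos=4)
pos=4: enter COMMENT mode (saw '/*')
exit COMMENT mode (now at pos=19)
pos=19: enter STRING mode
pos=19: emit STR "a" (now at pos=22)
pos=22: emit NUM '99' (now at pos=24)
pos=24: emit STAR '*'
pos=25: emit ID 'n' (now at pos=26)
pos=26: enter STRING mode
pos=26: emit STR "hi" (now at pos=30)
DONE. 8 tokens: [SEMI, ID, NUM, STR, NUM, STAR, ID, STR]

Answer: 8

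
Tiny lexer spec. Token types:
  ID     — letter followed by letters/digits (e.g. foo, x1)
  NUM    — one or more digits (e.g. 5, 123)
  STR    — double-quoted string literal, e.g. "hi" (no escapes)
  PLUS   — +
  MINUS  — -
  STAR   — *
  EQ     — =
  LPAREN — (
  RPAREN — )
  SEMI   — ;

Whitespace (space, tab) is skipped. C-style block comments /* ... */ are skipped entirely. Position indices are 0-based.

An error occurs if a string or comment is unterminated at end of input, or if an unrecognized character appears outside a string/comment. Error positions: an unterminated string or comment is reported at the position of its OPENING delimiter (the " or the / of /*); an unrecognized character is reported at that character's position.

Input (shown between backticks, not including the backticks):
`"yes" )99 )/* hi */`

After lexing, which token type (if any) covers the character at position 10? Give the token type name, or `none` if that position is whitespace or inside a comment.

Answer: RPAREN

Derivation:
pos=0: enter STRING mode
pos=0: emit STR "yes" (now at pos=5)
pos=6: emit RPAREN ')'
pos=7: emit NUM '99' (now at pos=9)
pos=10: emit RPAREN ')'
pos=11: enter COMMENT mode (saw '/*')
exit COMMENT mode (now at pos=19)
DONE. 4 tokens: [STR, RPAREN, NUM, RPAREN]
Position 10: char is ')' -> RPAREN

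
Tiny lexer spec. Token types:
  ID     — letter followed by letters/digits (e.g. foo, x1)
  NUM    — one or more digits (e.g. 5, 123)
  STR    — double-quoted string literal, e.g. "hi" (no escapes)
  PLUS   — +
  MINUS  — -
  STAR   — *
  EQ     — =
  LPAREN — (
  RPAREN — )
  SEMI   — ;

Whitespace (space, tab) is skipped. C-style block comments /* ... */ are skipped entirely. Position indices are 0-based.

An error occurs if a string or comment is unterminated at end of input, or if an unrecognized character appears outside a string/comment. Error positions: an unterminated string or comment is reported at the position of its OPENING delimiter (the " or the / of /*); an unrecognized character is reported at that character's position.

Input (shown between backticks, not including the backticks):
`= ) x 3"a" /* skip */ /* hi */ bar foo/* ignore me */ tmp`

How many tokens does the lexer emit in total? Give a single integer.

pos=0: emit EQ '='
pos=2: emit RPAREN ')'
pos=4: emit ID 'x' (now at pos=5)
pos=6: emit NUM '3' (now at pos=7)
pos=7: enter STRING mode
pos=7: emit STR "a" (now at pos=10)
pos=11: enter COMMENT mode (saw '/*')
exit COMMENT mode (now at pos=21)
pos=22: enter COMMENT mode (saw '/*')
exit COMMENT mode (now at pos=30)
pos=31: emit ID 'bar' (now at pos=34)
pos=35: emit ID 'foo' (now at pos=38)
pos=38: enter COMMENT mode (saw '/*')
exit COMMENT mode (now at pos=53)
pos=54: emit ID 'tmp' (now at pos=57)
DONE. 8 tokens: [EQ, RPAREN, ID, NUM, STR, ID, ID, ID]

Answer: 8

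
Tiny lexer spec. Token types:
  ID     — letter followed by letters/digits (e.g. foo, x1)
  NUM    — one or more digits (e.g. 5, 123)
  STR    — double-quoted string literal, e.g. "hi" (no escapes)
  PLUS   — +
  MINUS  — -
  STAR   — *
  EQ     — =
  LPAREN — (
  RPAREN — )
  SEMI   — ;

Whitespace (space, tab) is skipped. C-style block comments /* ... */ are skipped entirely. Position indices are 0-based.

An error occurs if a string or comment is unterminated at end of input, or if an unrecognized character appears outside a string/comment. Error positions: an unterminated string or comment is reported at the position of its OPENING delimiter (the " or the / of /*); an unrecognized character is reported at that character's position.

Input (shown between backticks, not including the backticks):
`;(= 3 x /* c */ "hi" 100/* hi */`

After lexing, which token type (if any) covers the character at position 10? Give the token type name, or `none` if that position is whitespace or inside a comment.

Answer: none

Derivation:
pos=0: emit SEMI ';'
pos=1: emit LPAREN '('
pos=2: emit EQ '='
pos=4: emit NUM '3' (now at pos=5)
pos=6: emit ID 'x' (now at pos=7)
pos=8: enter COMMENT mode (saw '/*')
exit COMMENT mode (now at pos=15)
pos=16: enter STRING mode
pos=16: emit STR "hi" (now at pos=20)
pos=21: emit NUM '100' (now at pos=24)
pos=24: enter COMMENT mode (saw '/*')
exit COMMENT mode (now at pos=32)
DONE. 7 tokens: [SEMI, LPAREN, EQ, NUM, ID, STR, NUM]
Position 10: char is ' ' -> none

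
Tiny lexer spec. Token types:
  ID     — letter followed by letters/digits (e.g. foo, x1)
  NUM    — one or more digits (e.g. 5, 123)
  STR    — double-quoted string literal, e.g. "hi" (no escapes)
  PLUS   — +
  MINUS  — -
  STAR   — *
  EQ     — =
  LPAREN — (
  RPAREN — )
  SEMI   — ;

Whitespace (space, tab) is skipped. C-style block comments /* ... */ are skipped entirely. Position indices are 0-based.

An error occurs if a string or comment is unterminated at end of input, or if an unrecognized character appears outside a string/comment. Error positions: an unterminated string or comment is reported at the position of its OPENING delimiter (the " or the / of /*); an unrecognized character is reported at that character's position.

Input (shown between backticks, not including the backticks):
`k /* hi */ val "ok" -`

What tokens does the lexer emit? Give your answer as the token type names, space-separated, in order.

pos=0: emit ID 'k' (now at pos=1)
pos=2: enter COMMENT mode (saw '/*')
exit COMMENT mode (now at pos=10)
pos=11: emit ID 'val' (now at pos=14)
pos=15: enter STRING mode
pos=15: emit STR "ok" (now at pos=19)
pos=20: emit MINUS '-'
DONE. 4 tokens: [ID, ID, STR, MINUS]

Answer: ID ID STR MINUS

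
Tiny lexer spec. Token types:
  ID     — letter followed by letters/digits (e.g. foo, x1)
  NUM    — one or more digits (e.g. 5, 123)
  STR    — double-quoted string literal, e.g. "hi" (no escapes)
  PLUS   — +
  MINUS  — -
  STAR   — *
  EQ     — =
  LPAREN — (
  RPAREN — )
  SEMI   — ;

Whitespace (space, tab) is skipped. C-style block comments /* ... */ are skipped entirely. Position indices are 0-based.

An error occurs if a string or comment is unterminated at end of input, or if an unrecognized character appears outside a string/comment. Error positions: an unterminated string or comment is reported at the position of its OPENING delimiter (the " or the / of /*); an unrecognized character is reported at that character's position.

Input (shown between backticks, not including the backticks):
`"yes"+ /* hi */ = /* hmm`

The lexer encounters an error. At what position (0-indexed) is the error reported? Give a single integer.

Answer: 18

Derivation:
pos=0: enter STRING mode
pos=0: emit STR "yes" (now at pos=5)
pos=5: emit PLUS '+'
pos=7: enter COMMENT mode (saw '/*')
exit COMMENT mode (now at pos=15)
pos=16: emit EQ '='
pos=18: enter COMMENT mode (saw '/*')
pos=18: ERROR — unterminated comment (reached EOF)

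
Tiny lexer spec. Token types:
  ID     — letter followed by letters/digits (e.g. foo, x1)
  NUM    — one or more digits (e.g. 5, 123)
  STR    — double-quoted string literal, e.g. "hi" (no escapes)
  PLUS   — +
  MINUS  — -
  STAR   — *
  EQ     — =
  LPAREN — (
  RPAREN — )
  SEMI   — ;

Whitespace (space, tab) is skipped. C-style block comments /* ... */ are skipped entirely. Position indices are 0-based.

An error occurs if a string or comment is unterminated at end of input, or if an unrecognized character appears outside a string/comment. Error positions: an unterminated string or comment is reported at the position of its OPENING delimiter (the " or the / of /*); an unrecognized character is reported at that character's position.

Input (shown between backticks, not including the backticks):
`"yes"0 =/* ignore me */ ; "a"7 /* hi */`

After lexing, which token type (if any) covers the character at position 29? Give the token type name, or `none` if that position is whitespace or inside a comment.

pos=0: enter STRING mode
pos=0: emit STR "yes" (now at pos=5)
pos=5: emit NUM '0' (now at pos=6)
pos=7: emit EQ '='
pos=8: enter COMMENT mode (saw '/*')
exit COMMENT mode (now at pos=23)
pos=24: emit SEMI ';'
pos=26: enter STRING mode
pos=26: emit STR "a" (now at pos=29)
pos=29: emit NUM '7' (now at pos=30)
pos=31: enter COMMENT mode (saw '/*')
exit COMMENT mode (now at pos=39)
DONE. 6 tokens: [STR, NUM, EQ, SEMI, STR, NUM]
Position 29: char is '7' -> NUM

Answer: NUM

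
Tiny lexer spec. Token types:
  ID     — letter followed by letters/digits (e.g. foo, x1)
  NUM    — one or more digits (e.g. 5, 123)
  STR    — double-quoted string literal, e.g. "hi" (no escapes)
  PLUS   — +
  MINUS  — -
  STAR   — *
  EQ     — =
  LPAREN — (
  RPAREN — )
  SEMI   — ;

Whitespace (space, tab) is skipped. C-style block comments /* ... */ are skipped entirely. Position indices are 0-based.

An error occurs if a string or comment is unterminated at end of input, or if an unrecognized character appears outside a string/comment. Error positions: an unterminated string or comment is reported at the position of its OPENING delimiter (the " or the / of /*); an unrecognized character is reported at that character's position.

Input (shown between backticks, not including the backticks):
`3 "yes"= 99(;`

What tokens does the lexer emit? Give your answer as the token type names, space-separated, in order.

pos=0: emit NUM '3' (now at pos=1)
pos=2: enter STRING mode
pos=2: emit STR "yes" (now at pos=7)
pos=7: emit EQ '='
pos=9: emit NUM '99' (now at pos=11)
pos=11: emit LPAREN '('
pos=12: emit SEMI ';'
DONE. 6 tokens: [NUM, STR, EQ, NUM, LPAREN, SEMI]

Answer: NUM STR EQ NUM LPAREN SEMI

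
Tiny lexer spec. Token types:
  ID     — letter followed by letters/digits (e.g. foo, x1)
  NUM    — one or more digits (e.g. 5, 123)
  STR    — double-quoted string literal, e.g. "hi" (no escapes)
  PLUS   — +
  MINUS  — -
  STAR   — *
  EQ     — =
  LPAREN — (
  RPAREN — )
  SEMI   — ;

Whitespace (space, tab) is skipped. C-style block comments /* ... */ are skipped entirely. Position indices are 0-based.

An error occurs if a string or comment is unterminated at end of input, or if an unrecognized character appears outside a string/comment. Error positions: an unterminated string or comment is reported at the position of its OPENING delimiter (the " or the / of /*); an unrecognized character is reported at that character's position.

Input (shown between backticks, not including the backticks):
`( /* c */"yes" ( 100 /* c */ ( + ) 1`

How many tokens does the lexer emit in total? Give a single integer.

Answer: 8

Derivation:
pos=0: emit LPAREN '('
pos=2: enter COMMENT mode (saw '/*')
exit COMMENT mode (now at pos=9)
pos=9: enter STRING mode
pos=9: emit STR "yes" (now at pos=14)
pos=15: emit LPAREN '('
pos=17: emit NUM '100' (now at pos=20)
pos=21: enter COMMENT mode (saw '/*')
exit COMMENT mode (now at pos=28)
pos=29: emit LPAREN '('
pos=31: emit PLUS '+'
pos=33: emit RPAREN ')'
pos=35: emit NUM '1' (now at pos=36)
DONE. 8 tokens: [LPAREN, STR, LPAREN, NUM, LPAREN, PLUS, RPAREN, NUM]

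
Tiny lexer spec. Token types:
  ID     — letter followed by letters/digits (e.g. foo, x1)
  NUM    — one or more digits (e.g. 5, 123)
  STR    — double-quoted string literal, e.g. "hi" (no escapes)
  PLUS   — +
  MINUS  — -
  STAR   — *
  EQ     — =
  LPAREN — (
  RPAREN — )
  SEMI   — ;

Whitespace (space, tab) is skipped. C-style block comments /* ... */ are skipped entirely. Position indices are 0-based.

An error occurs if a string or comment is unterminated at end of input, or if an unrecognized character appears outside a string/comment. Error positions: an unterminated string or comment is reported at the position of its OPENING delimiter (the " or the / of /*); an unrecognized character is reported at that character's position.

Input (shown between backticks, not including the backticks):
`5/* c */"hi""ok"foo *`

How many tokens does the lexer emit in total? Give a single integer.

Answer: 5

Derivation:
pos=0: emit NUM '5' (now at pos=1)
pos=1: enter COMMENT mode (saw '/*')
exit COMMENT mode (now at pos=8)
pos=8: enter STRING mode
pos=8: emit STR "hi" (now at pos=12)
pos=12: enter STRING mode
pos=12: emit STR "ok" (now at pos=16)
pos=16: emit ID 'foo' (now at pos=19)
pos=20: emit STAR '*'
DONE. 5 tokens: [NUM, STR, STR, ID, STAR]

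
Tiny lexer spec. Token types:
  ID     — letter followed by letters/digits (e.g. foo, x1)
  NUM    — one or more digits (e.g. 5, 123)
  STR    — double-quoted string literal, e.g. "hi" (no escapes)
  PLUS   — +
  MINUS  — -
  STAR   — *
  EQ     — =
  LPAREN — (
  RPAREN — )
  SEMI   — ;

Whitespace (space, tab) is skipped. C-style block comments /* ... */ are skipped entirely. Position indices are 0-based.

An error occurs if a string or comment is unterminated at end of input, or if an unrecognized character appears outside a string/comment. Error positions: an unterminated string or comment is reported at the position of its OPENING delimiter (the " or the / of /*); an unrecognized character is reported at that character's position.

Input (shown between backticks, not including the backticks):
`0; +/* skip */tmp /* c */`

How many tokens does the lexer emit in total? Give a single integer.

pos=0: emit NUM '0' (now at pos=1)
pos=1: emit SEMI ';'
pos=3: emit PLUS '+'
pos=4: enter COMMENT mode (saw '/*')
exit COMMENT mode (now at pos=14)
pos=14: emit ID 'tmp' (now at pos=17)
pos=18: enter COMMENT mode (saw '/*')
exit COMMENT mode (now at pos=25)
DONE. 4 tokens: [NUM, SEMI, PLUS, ID]

Answer: 4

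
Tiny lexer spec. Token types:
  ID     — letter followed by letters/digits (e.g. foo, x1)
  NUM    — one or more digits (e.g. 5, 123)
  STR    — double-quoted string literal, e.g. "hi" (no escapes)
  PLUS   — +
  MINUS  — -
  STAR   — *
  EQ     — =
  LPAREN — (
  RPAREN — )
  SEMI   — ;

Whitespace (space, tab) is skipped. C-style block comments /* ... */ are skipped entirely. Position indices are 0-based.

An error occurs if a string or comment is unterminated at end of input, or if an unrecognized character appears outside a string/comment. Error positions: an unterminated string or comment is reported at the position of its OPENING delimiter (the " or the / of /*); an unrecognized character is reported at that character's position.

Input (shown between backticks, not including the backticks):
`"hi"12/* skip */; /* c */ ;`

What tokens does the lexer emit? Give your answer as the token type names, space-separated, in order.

Answer: STR NUM SEMI SEMI

Derivation:
pos=0: enter STRING mode
pos=0: emit STR "hi" (now at pos=4)
pos=4: emit NUM '12' (now at pos=6)
pos=6: enter COMMENT mode (saw '/*')
exit COMMENT mode (now at pos=16)
pos=16: emit SEMI ';'
pos=18: enter COMMENT mode (saw '/*')
exit COMMENT mode (now at pos=25)
pos=26: emit SEMI ';'
DONE. 4 tokens: [STR, NUM, SEMI, SEMI]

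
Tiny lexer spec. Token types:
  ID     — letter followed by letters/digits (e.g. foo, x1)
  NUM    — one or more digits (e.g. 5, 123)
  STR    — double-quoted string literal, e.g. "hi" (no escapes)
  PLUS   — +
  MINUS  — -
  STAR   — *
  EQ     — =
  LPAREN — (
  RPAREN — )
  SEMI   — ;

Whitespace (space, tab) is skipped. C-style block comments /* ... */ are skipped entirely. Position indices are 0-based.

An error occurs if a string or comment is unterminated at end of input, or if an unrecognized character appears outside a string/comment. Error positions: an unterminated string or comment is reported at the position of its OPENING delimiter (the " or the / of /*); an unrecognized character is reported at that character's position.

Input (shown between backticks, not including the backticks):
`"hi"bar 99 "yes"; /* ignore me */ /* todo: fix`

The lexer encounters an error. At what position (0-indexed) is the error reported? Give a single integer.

pos=0: enter STRING mode
pos=0: emit STR "hi" (now at pos=4)
pos=4: emit ID 'bar' (now at pos=7)
pos=8: emit NUM '99' (now at pos=10)
pos=11: enter STRING mode
pos=11: emit STR "yes" (now at pos=16)
pos=16: emit SEMI ';'
pos=18: enter COMMENT mode (saw '/*')
exit COMMENT mode (now at pos=33)
pos=34: enter COMMENT mode (saw '/*')
pos=34: ERROR — unterminated comment (reached EOF)

Answer: 34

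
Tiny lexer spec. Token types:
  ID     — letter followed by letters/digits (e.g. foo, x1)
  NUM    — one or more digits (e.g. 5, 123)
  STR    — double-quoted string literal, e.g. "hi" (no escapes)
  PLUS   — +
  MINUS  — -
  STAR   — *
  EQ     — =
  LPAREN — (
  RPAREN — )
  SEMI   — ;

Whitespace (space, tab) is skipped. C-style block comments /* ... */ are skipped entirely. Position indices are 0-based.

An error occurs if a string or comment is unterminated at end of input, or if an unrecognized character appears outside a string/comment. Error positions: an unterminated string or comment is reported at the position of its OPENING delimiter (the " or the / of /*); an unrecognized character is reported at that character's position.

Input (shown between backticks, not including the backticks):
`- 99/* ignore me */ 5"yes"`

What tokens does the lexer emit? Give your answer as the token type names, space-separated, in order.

Answer: MINUS NUM NUM STR

Derivation:
pos=0: emit MINUS '-'
pos=2: emit NUM '99' (now at pos=4)
pos=4: enter COMMENT mode (saw '/*')
exit COMMENT mode (now at pos=19)
pos=20: emit NUM '5' (now at pos=21)
pos=21: enter STRING mode
pos=21: emit STR "yes" (now at pos=26)
DONE. 4 tokens: [MINUS, NUM, NUM, STR]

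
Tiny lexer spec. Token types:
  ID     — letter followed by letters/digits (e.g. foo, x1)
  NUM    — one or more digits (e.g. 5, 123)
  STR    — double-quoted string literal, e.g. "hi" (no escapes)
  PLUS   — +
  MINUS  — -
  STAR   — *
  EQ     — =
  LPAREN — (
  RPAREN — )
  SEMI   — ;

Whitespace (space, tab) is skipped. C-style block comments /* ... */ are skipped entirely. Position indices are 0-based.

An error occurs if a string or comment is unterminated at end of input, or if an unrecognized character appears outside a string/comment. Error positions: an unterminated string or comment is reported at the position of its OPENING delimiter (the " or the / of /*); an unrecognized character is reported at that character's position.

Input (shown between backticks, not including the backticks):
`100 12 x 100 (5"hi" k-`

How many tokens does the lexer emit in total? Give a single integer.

pos=0: emit NUM '100' (now at pos=3)
pos=4: emit NUM '12' (now at pos=6)
pos=7: emit ID 'x' (now at pos=8)
pos=9: emit NUM '100' (now at pos=12)
pos=13: emit LPAREN '('
pos=14: emit NUM '5' (now at pos=15)
pos=15: enter STRING mode
pos=15: emit STR "hi" (now at pos=19)
pos=20: emit ID 'k' (now at pos=21)
pos=21: emit MINUS '-'
DONE. 9 tokens: [NUM, NUM, ID, NUM, LPAREN, NUM, STR, ID, MINUS]

Answer: 9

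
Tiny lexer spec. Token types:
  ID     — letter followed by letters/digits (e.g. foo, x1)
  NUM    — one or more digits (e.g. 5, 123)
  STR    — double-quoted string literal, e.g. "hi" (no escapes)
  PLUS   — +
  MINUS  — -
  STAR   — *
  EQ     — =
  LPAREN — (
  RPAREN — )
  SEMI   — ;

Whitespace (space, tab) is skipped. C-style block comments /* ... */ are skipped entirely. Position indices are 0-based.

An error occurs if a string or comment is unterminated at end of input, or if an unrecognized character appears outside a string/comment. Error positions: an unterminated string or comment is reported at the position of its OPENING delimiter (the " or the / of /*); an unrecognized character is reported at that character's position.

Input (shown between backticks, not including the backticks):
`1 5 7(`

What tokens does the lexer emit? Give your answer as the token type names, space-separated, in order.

pos=0: emit NUM '1' (now at pos=1)
pos=2: emit NUM '5' (now at pos=3)
pos=4: emit NUM '7' (now at pos=5)
pos=5: emit LPAREN '('
DONE. 4 tokens: [NUM, NUM, NUM, LPAREN]

Answer: NUM NUM NUM LPAREN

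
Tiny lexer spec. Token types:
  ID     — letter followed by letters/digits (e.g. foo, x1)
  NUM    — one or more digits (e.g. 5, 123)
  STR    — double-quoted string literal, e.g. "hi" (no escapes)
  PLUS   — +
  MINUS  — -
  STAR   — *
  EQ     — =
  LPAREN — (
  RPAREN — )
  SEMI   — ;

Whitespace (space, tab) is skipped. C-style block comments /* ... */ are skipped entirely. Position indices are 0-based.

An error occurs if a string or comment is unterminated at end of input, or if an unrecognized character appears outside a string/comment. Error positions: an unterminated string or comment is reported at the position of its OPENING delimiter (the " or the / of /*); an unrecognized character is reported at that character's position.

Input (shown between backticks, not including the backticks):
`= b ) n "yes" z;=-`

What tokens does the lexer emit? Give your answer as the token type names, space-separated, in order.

pos=0: emit EQ '='
pos=2: emit ID 'b' (now at pos=3)
pos=4: emit RPAREN ')'
pos=6: emit ID 'n' (now at pos=7)
pos=8: enter STRING mode
pos=8: emit STR "yes" (now at pos=13)
pos=14: emit ID 'z' (now at pos=15)
pos=15: emit SEMI ';'
pos=16: emit EQ '='
pos=17: emit MINUS '-'
DONE. 9 tokens: [EQ, ID, RPAREN, ID, STR, ID, SEMI, EQ, MINUS]

Answer: EQ ID RPAREN ID STR ID SEMI EQ MINUS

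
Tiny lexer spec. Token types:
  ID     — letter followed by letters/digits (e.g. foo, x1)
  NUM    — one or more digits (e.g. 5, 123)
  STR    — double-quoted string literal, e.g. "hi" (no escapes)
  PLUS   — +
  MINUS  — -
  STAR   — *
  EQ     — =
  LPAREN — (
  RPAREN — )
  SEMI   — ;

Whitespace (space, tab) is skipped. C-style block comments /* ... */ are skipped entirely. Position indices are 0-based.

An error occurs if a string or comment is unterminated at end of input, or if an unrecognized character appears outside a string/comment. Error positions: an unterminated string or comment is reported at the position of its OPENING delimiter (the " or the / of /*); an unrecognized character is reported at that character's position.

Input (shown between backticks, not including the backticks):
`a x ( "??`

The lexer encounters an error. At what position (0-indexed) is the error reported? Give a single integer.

Answer: 6

Derivation:
pos=0: emit ID 'a' (now at pos=1)
pos=2: emit ID 'x' (now at pos=3)
pos=4: emit LPAREN '('
pos=6: enter STRING mode
pos=6: ERROR — unterminated string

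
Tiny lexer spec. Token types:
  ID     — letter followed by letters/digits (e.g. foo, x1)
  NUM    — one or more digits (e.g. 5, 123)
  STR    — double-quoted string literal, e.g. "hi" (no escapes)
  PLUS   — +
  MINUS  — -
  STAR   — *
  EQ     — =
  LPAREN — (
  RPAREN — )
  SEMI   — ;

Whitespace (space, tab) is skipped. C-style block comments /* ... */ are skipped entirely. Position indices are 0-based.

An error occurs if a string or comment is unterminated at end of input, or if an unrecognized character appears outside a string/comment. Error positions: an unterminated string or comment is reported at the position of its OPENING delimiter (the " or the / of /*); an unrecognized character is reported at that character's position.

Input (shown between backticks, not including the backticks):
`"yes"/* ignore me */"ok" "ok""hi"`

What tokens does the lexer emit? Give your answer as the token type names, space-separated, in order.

pos=0: enter STRING mode
pos=0: emit STR "yes" (now at pos=5)
pos=5: enter COMMENT mode (saw '/*')
exit COMMENT mode (now at pos=20)
pos=20: enter STRING mode
pos=20: emit STR "ok" (now at pos=24)
pos=25: enter STRING mode
pos=25: emit STR "ok" (now at pos=29)
pos=29: enter STRING mode
pos=29: emit STR "hi" (now at pos=33)
DONE. 4 tokens: [STR, STR, STR, STR]

Answer: STR STR STR STR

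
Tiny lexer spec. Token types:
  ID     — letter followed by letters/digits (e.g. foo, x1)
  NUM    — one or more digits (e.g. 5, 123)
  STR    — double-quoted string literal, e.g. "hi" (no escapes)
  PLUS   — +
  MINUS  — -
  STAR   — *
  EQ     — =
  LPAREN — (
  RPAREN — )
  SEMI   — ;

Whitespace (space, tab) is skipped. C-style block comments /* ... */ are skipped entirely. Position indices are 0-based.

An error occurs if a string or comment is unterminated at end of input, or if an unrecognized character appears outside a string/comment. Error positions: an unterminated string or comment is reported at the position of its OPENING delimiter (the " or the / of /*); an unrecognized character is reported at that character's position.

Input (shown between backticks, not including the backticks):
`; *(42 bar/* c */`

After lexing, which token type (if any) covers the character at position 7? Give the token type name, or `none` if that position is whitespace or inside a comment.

Answer: ID

Derivation:
pos=0: emit SEMI ';'
pos=2: emit STAR '*'
pos=3: emit LPAREN '('
pos=4: emit NUM '42' (now at pos=6)
pos=7: emit ID 'bar' (now at pos=10)
pos=10: enter COMMENT mode (saw '/*')
exit COMMENT mode (now at pos=17)
DONE. 5 tokens: [SEMI, STAR, LPAREN, NUM, ID]
Position 7: char is 'b' -> ID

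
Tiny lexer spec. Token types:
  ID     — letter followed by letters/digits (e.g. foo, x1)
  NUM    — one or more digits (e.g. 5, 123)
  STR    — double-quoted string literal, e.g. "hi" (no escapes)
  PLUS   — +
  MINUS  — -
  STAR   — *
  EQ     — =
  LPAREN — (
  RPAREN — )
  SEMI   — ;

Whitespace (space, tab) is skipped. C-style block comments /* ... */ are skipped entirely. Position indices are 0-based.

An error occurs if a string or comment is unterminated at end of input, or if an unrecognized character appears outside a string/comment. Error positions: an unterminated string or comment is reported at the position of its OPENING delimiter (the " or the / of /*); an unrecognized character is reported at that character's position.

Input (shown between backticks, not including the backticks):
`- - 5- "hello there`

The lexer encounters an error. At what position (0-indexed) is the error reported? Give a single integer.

pos=0: emit MINUS '-'
pos=2: emit MINUS '-'
pos=4: emit NUM '5' (now at pos=5)
pos=5: emit MINUS '-'
pos=7: enter STRING mode
pos=7: ERROR — unterminated string

Answer: 7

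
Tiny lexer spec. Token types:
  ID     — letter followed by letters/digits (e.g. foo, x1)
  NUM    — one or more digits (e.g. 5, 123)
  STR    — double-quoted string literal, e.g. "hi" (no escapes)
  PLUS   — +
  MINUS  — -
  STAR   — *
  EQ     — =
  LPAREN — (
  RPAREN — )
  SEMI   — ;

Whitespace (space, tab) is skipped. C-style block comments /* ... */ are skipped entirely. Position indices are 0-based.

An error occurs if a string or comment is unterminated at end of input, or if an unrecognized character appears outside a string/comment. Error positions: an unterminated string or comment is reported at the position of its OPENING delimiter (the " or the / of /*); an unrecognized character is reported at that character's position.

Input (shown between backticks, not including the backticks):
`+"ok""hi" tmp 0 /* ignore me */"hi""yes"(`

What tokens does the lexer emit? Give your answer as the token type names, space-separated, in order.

pos=0: emit PLUS '+'
pos=1: enter STRING mode
pos=1: emit STR "ok" (now at pos=5)
pos=5: enter STRING mode
pos=5: emit STR "hi" (now at pos=9)
pos=10: emit ID 'tmp' (now at pos=13)
pos=14: emit NUM '0' (now at pos=15)
pos=16: enter COMMENT mode (saw '/*')
exit COMMENT mode (now at pos=31)
pos=31: enter STRING mode
pos=31: emit STR "hi" (now at pos=35)
pos=35: enter STRING mode
pos=35: emit STR "yes" (now at pos=40)
pos=40: emit LPAREN '('
DONE. 8 tokens: [PLUS, STR, STR, ID, NUM, STR, STR, LPAREN]

Answer: PLUS STR STR ID NUM STR STR LPAREN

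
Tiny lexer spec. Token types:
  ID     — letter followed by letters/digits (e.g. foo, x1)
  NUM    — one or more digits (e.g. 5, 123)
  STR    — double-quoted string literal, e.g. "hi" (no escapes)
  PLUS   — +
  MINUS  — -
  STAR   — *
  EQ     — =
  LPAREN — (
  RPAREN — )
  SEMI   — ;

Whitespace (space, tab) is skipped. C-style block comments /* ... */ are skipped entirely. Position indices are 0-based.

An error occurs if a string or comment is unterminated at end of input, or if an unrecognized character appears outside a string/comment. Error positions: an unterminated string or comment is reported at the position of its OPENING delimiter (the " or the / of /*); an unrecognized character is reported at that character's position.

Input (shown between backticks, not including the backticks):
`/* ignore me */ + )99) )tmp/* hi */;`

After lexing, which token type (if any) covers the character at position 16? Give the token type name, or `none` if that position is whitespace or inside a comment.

Answer: PLUS

Derivation:
pos=0: enter COMMENT mode (saw '/*')
exit COMMENT mode (now at pos=15)
pos=16: emit PLUS '+'
pos=18: emit RPAREN ')'
pos=19: emit NUM '99' (now at pos=21)
pos=21: emit RPAREN ')'
pos=23: emit RPAREN ')'
pos=24: emit ID 'tmp' (now at pos=27)
pos=27: enter COMMENT mode (saw '/*')
exit COMMENT mode (now at pos=35)
pos=35: emit SEMI ';'
DONE. 7 tokens: [PLUS, RPAREN, NUM, RPAREN, RPAREN, ID, SEMI]
Position 16: char is '+' -> PLUS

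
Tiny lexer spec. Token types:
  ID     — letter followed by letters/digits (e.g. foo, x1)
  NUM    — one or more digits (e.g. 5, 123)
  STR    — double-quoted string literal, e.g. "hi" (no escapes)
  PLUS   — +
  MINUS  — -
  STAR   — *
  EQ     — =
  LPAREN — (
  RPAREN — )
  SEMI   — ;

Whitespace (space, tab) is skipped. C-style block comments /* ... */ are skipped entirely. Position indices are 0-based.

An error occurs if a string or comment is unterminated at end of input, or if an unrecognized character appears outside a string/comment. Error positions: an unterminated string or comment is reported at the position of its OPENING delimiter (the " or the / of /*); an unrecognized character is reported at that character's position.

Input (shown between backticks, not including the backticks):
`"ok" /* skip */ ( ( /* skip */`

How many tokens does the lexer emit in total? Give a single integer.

Answer: 3

Derivation:
pos=0: enter STRING mode
pos=0: emit STR "ok" (now at pos=4)
pos=5: enter COMMENT mode (saw '/*')
exit COMMENT mode (now at pos=15)
pos=16: emit LPAREN '('
pos=18: emit LPAREN '('
pos=20: enter COMMENT mode (saw '/*')
exit COMMENT mode (now at pos=30)
DONE. 3 tokens: [STR, LPAREN, LPAREN]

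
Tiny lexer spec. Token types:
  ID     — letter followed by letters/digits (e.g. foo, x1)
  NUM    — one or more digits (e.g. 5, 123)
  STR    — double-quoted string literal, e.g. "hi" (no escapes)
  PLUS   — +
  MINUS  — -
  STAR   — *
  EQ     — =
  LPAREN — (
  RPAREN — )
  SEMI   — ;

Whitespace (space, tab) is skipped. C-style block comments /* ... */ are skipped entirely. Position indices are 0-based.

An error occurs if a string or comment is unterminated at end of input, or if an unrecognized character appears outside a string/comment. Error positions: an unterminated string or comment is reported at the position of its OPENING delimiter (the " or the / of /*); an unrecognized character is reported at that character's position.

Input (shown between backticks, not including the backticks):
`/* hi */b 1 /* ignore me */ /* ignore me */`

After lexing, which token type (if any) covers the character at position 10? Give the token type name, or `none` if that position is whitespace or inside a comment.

pos=0: enter COMMENT mode (saw '/*')
exit COMMENT mode (now at pos=8)
pos=8: emit ID 'b' (now at pos=9)
pos=10: emit NUM '1' (now at pos=11)
pos=12: enter COMMENT mode (saw '/*')
exit COMMENT mode (now at pos=27)
pos=28: enter COMMENT mode (saw '/*')
exit COMMENT mode (now at pos=43)
DONE. 2 tokens: [ID, NUM]
Position 10: char is '1' -> NUM

Answer: NUM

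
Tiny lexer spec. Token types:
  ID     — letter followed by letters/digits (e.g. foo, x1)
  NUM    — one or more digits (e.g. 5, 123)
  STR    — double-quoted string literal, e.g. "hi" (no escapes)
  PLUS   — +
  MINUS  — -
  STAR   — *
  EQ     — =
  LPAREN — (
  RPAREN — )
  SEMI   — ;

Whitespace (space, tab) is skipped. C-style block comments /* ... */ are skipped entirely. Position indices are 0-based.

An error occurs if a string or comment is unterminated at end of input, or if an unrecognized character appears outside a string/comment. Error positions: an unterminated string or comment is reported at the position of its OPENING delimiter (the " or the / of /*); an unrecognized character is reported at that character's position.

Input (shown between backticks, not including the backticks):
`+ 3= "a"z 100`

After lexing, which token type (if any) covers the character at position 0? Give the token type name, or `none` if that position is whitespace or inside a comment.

Answer: PLUS

Derivation:
pos=0: emit PLUS '+'
pos=2: emit NUM '3' (now at pos=3)
pos=3: emit EQ '='
pos=5: enter STRING mode
pos=5: emit STR "a" (now at pos=8)
pos=8: emit ID 'z' (now at pos=9)
pos=10: emit NUM '100' (now at pos=13)
DONE. 6 tokens: [PLUS, NUM, EQ, STR, ID, NUM]
Position 0: char is '+' -> PLUS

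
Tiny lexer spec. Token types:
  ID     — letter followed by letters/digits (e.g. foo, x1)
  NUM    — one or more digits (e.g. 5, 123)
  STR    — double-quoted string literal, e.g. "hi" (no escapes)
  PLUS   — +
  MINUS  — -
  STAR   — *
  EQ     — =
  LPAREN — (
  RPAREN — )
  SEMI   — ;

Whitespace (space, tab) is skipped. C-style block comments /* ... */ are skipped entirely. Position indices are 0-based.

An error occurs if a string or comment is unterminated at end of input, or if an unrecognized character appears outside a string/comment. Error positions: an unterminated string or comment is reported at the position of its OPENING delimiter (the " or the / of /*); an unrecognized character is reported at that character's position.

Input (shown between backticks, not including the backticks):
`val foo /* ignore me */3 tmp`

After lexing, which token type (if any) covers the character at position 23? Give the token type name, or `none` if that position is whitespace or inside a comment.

Answer: NUM

Derivation:
pos=0: emit ID 'val' (now at pos=3)
pos=4: emit ID 'foo' (now at pos=7)
pos=8: enter COMMENT mode (saw '/*')
exit COMMENT mode (now at pos=23)
pos=23: emit NUM '3' (now at pos=24)
pos=25: emit ID 'tmp' (now at pos=28)
DONE. 4 tokens: [ID, ID, NUM, ID]
Position 23: char is '3' -> NUM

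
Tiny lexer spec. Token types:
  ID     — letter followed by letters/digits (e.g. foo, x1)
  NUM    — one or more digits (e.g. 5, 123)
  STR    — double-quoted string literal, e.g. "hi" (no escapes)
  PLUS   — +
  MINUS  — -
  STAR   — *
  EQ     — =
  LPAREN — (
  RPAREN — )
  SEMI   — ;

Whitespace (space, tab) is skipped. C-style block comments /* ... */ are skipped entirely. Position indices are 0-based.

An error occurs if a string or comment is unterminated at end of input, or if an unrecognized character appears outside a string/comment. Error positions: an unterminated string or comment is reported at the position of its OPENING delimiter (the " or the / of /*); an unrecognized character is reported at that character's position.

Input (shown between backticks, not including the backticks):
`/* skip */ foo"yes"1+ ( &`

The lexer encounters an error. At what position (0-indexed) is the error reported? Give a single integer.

Answer: 24

Derivation:
pos=0: enter COMMENT mode (saw '/*')
exit COMMENT mode (now at pos=10)
pos=11: emit ID 'foo' (now at pos=14)
pos=14: enter STRING mode
pos=14: emit STR "yes" (now at pos=19)
pos=19: emit NUM '1' (now at pos=20)
pos=20: emit PLUS '+'
pos=22: emit LPAREN '('
pos=24: ERROR — unrecognized char '&'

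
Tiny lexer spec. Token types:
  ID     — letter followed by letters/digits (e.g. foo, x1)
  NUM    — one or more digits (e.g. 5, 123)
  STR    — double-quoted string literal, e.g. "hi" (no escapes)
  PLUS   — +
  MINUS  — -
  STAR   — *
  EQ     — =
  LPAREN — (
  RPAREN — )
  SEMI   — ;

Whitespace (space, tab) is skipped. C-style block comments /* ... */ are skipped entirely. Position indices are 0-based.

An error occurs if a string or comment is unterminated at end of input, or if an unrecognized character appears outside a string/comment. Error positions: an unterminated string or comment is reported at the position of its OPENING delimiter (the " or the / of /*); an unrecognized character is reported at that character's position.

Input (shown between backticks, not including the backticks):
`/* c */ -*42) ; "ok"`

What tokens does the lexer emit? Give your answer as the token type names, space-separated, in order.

pos=0: enter COMMENT mode (saw '/*')
exit COMMENT mode (now at pos=7)
pos=8: emit MINUS '-'
pos=9: emit STAR '*'
pos=10: emit NUM '42' (now at pos=12)
pos=12: emit RPAREN ')'
pos=14: emit SEMI ';'
pos=16: enter STRING mode
pos=16: emit STR "ok" (now at pos=20)
DONE. 6 tokens: [MINUS, STAR, NUM, RPAREN, SEMI, STR]

Answer: MINUS STAR NUM RPAREN SEMI STR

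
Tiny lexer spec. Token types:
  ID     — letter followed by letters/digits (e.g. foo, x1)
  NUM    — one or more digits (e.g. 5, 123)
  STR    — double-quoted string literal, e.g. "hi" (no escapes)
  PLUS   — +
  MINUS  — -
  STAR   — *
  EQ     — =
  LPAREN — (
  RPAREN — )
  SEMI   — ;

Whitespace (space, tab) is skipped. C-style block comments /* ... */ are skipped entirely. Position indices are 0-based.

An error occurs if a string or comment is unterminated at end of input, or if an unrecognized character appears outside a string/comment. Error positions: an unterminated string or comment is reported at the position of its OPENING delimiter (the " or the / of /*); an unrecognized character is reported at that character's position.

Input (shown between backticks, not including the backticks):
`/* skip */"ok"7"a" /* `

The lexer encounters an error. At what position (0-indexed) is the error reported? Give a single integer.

pos=0: enter COMMENT mode (saw '/*')
exit COMMENT mode (now at pos=10)
pos=10: enter STRING mode
pos=10: emit STR "ok" (now at pos=14)
pos=14: emit NUM '7' (now at pos=15)
pos=15: enter STRING mode
pos=15: emit STR "a" (now at pos=18)
pos=19: enter COMMENT mode (saw '/*')
pos=19: ERROR — unterminated comment (reached EOF)

Answer: 19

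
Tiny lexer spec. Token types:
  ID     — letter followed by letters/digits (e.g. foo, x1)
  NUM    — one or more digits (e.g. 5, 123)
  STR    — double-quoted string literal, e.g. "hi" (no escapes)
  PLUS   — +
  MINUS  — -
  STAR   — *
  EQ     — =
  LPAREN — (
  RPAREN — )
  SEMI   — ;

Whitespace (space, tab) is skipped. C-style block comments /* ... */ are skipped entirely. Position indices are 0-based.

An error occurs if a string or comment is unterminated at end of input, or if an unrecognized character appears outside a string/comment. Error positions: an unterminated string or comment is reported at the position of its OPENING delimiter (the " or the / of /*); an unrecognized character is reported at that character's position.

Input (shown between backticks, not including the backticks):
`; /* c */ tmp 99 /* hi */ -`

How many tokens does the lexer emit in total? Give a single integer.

Answer: 4

Derivation:
pos=0: emit SEMI ';'
pos=2: enter COMMENT mode (saw '/*')
exit COMMENT mode (now at pos=9)
pos=10: emit ID 'tmp' (now at pos=13)
pos=14: emit NUM '99' (now at pos=16)
pos=17: enter COMMENT mode (saw '/*')
exit COMMENT mode (now at pos=25)
pos=26: emit MINUS '-'
DONE. 4 tokens: [SEMI, ID, NUM, MINUS]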